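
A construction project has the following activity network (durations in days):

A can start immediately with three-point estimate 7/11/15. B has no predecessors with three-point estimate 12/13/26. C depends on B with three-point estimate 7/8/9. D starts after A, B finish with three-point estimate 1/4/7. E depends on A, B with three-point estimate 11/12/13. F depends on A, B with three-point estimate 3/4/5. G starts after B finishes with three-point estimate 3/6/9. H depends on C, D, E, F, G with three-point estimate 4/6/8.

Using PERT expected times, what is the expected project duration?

33 days

te_A = (7 + 4·11 + 15)/6 = 66/6 = 11
te_B = (12 + 4·13 + 26)/6 = 90/6 = 15
te_C = (7 + 4·8 + 9)/6 = 48/6 = 8
te_D = (1 + 4·4 + 7)/6 = 24/6 = 4
te_E = (11 + 4·12 + 13)/6 = 72/6 = 12
te_F = (3 + 4·4 + 5)/6 = 24/6 = 4
te_G = (3 + 4·6 + 9)/6 = 36/6 = 6
te_H = (4 + 4·6 + 8)/6 = 36/6 = 6

Forward pass:
ES_A = 0; EF_A = 11
ES_B = 0; EF_B = 15
ES_C = 15; EF_C = 15+8 = 23
ES_D = max(EF_A=11, EF_B=15) = 15; EF_D = 15+4 = 19
ES_E = max(EF_A=11, EF_B=15) = 15; EF_E = 15+12 = 27
ES_F = max(EF_A=11, EF_B=15) = 15; EF_F = 15+4 = 19
ES_G = 15; EF_G = 15+6 = 21
ES_H = max(EF_C=23, EF_D=19, EF_E=27, EF_F=19, EF_G=21) = 27; EF_H = 27+6 = 33
Expected project duration μ = 33 days. Critical path: B → E → H.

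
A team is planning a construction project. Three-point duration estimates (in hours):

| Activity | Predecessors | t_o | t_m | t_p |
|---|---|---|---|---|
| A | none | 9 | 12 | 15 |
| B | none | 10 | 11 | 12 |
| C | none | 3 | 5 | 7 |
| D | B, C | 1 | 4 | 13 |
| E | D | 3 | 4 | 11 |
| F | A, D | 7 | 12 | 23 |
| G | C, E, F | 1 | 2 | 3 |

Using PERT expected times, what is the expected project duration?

te_A = (9 + 4·12 + 15)/6 = 72/6 = 12
te_B = (10 + 4·11 + 12)/6 = 66/6 = 11
te_C = (3 + 4·5 + 7)/6 = 30/6 = 5
te_D = (1 + 4·4 + 13)/6 = 30/6 = 5
te_E = (3 + 4·4 + 11)/6 = 30/6 = 5
te_F = (7 + 4·12 + 23)/6 = 78/6 = 13
te_G = (1 + 4·2 + 3)/6 = 12/6 = 2

Forward pass:
ES_A = 0; EF_A = 12
ES_B = 0; EF_B = 11
ES_C = 0; EF_C = 5
ES_D = max(EF_B=11, EF_C=5) = 11; EF_D = 11+5 = 16
ES_E = 16; EF_E = 16+5 = 21
ES_F = max(EF_A=12, EF_D=16) = 16; EF_F = 16+13 = 29
ES_G = max(EF_C=5, EF_E=21, EF_F=29) = 29; EF_G = 29+2 = 31
Expected project duration μ = 31 hours. Critical path: B → D → F → G.

31 hours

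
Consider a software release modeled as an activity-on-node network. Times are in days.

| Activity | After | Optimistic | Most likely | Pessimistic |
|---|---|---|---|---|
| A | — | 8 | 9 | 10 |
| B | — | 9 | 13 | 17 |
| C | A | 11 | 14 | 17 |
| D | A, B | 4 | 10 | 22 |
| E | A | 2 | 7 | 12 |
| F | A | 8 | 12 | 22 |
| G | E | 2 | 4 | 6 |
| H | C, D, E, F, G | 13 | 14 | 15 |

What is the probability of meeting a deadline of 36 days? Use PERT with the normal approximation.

0.272

te_A = (8 + 4·9 + 10)/6 = 54/6 = 9; σ²_A = ((10−8)/6)² = 0.111
te_B = (9 + 4·13 + 17)/6 = 78/6 = 13; σ²_B = ((17−9)/6)² = 1.778
te_C = (11 + 4·14 + 17)/6 = 84/6 = 14; σ²_C = ((17−11)/6)² = 1.000
te_D = (4 + 4·10 + 22)/6 = 66/6 = 11; σ²_D = ((22−4)/6)² = 9.000
te_E = (2 + 4·7 + 12)/6 = 42/6 = 7; σ²_E = ((12−2)/6)² = 2.778
te_F = (8 + 4·12 + 22)/6 = 78/6 = 13; σ²_F = ((22−8)/6)² = 5.444
te_G = (2 + 4·4 + 6)/6 = 24/6 = 4; σ²_G = ((6−2)/6)² = 0.444
te_H = (13 + 4·14 + 15)/6 = 84/6 = 14; σ²_H = ((15−13)/6)² = 0.111

Forward pass:
ES_A = 0; EF_A = 9
ES_B = 0; EF_B = 13
ES_C = 9; EF_C = 9+14 = 23
ES_D = max(EF_A=9, EF_B=13) = 13; EF_D = 13+11 = 24
ES_E = 9; EF_E = 9+7 = 16
ES_F = 9; EF_F = 9+13 = 22
ES_G = 16; EF_G = 16+4 = 20
ES_H = max(EF_C=23, EF_D=24, EF_E=16, EF_F=22, EF_G=20) = 24; EF_H = 24+14 = 38
Expected project duration μ = 38 days. Critical path: B → D → H.

Variance along critical path = 1.778 + 9.000 + 0.111 = 10.889; σ = √10.889 = 3.300 days.
Z = (36 − 38) / 3.300 = -0.606
P(T ≤ 36) = Φ(-0.606) ≈ 0.272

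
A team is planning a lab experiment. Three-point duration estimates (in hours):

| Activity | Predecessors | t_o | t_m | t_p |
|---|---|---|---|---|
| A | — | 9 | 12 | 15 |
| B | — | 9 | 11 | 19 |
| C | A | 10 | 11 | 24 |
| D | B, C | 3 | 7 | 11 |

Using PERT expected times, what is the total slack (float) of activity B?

13 hours

te_A = (9 + 4·12 + 15)/6 = 72/6 = 12
te_B = (9 + 4·11 + 19)/6 = 72/6 = 12
te_C = (10 + 4·11 + 24)/6 = 78/6 = 13
te_D = (3 + 4·7 + 11)/6 = 42/6 = 7

Forward pass:
ES_A = 0; EF_A = 12
ES_B = 0; EF_B = 12
ES_C = 12; EF_C = 12+13 = 25
ES_D = max(EF_B=12, EF_C=25) = 25; EF_D = 25+7 = 32
Expected project duration μ = 32 hours. Critical path: A → C → D.

Backward pass:
LF_D = 32; LS_D = 32−7 = 25
LF_C = LS_D = 25; LS_C = 25−13 = 12
LF_B = LS_D = 25; LS_B = 25−12 = 13
LF_A = LS_C = 12; LS_A = 12−12 = 0
Slack_B = LS_B − ES_B = 13 − 0 = 13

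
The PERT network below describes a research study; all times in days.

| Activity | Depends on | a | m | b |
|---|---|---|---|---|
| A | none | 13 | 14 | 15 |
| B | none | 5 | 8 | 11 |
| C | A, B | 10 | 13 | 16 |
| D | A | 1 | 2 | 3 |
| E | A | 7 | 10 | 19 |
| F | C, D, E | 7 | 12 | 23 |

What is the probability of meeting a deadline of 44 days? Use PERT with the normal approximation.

0.918

te_A = (13 + 4·14 + 15)/6 = 84/6 = 14; σ²_A = ((15−13)/6)² = 0.111
te_B = (5 + 4·8 + 11)/6 = 48/6 = 8; σ²_B = ((11−5)/6)² = 1.000
te_C = (10 + 4·13 + 16)/6 = 78/6 = 13; σ²_C = ((16−10)/6)² = 1.000
te_D = (1 + 4·2 + 3)/6 = 12/6 = 2; σ²_D = ((3−1)/6)² = 0.111
te_E = (7 + 4·10 + 19)/6 = 66/6 = 11; σ²_E = ((19−7)/6)² = 4.000
te_F = (7 + 4·12 + 23)/6 = 78/6 = 13; σ²_F = ((23−7)/6)² = 7.111

Forward pass:
ES_A = 0; EF_A = 14
ES_B = 0; EF_B = 8
ES_C = max(EF_A=14, EF_B=8) = 14; EF_C = 14+13 = 27
ES_D = 14; EF_D = 14+2 = 16
ES_E = 14; EF_E = 14+11 = 25
ES_F = max(EF_C=27, EF_D=16, EF_E=25) = 27; EF_F = 27+13 = 40
Expected project duration μ = 40 days. Critical path: A → C → F.

Variance along critical path = 0.111 + 1.000 + 7.111 = 8.222; σ = √8.222 = 2.867 days.
Z = (44 − 40) / 2.867 = 1.395
P(T ≤ 44) = Φ(1.395) ≈ 0.918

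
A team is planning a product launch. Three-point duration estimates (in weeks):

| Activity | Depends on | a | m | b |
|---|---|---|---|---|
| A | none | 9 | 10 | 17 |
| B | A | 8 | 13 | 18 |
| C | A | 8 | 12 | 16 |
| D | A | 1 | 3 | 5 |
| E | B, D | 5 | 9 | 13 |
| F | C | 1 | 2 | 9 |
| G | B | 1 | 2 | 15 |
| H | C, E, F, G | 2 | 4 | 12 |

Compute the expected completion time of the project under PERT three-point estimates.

te_A = (9 + 4·10 + 17)/6 = 66/6 = 11
te_B = (8 + 4·13 + 18)/6 = 78/6 = 13
te_C = (8 + 4·12 + 16)/6 = 72/6 = 12
te_D = (1 + 4·3 + 5)/6 = 18/6 = 3
te_E = (5 + 4·9 + 13)/6 = 54/6 = 9
te_F = (1 + 4·2 + 9)/6 = 18/6 = 3
te_G = (1 + 4·2 + 15)/6 = 24/6 = 4
te_H = (2 + 4·4 + 12)/6 = 30/6 = 5

Forward pass:
ES_A = 0; EF_A = 11
ES_B = 11; EF_B = 11+13 = 24
ES_C = 11; EF_C = 11+12 = 23
ES_D = 11; EF_D = 11+3 = 14
ES_E = max(EF_B=24, EF_D=14) = 24; EF_E = 24+9 = 33
ES_F = 23; EF_F = 23+3 = 26
ES_G = 24; EF_G = 24+4 = 28
ES_H = max(EF_C=23, EF_E=33, EF_F=26, EF_G=28) = 33; EF_H = 33+5 = 38
Expected project duration μ = 38 weeks. Critical path: A → B → E → H.

38 weeks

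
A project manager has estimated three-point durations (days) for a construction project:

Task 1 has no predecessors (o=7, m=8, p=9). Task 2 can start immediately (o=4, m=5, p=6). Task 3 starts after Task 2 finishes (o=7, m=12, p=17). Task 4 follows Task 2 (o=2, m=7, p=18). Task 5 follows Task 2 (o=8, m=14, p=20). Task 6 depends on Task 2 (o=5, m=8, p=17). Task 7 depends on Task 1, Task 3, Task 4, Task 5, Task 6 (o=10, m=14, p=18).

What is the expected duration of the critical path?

te_Task 1 = (7 + 4·8 + 9)/6 = 48/6 = 8
te_Task 2 = (4 + 4·5 + 6)/6 = 30/6 = 5
te_Task 3 = (7 + 4·12 + 17)/6 = 72/6 = 12
te_Task 4 = (2 + 4·7 + 18)/6 = 48/6 = 8
te_Task 5 = (8 + 4·14 + 20)/6 = 84/6 = 14
te_Task 6 = (5 + 4·8 + 17)/6 = 54/6 = 9
te_Task 7 = (10 + 4·14 + 18)/6 = 84/6 = 14

Forward pass:
ES_Task 1 = 0; EF_Task 1 = 8
ES_Task 2 = 0; EF_Task 2 = 5
ES_Task 3 = 5; EF_Task 3 = 5+12 = 17
ES_Task 4 = 5; EF_Task 4 = 5+8 = 13
ES_Task 5 = 5; EF_Task 5 = 5+14 = 19
ES_Task 6 = 5; EF_Task 6 = 5+9 = 14
ES_Task 7 = max(EF_Task 1=8, EF_Task 3=17, EF_Task 4=13, EF_Task 5=19, EF_Task 6=14) = 19; EF_Task 7 = 19+14 = 33
Expected project duration μ = 33 days. Critical path: Task 2 → Task 5 → Task 7.

33 days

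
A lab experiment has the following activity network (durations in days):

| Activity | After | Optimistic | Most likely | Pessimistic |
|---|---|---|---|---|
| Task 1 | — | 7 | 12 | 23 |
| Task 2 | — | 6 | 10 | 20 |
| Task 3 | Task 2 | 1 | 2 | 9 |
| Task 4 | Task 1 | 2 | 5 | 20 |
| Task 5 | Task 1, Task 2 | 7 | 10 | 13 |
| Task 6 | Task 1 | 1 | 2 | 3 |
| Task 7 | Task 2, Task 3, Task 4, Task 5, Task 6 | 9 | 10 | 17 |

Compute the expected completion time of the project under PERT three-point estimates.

34 days

te_Task 1 = (7 + 4·12 + 23)/6 = 78/6 = 13
te_Task 2 = (6 + 4·10 + 20)/6 = 66/6 = 11
te_Task 3 = (1 + 4·2 + 9)/6 = 18/6 = 3
te_Task 4 = (2 + 4·5 + 20)/6 = 42/6 = 7
te_Task 5 = (7 + 4·10 + 13)/6 = 60/6 = 10
te_Task 6 = (1 + 4·2 + 3)/6 = 12/6 = 2
te_Task 7 = (9 + 4·10 + 17)/6 = 66/6 = 11

Forward pass:
ES_Task 1 = 0; EF_Task 1 = 13
ES_Task 2 = 0; EF_Task 2 = 11
ES_Task 3 = 11; EF_Task 3 = 11+3 = 14
ES_Task 4 = 13; EF_Task 4 = 13+7 = 20
ES_Task 5 = max(EF_Task 1=13, EF_Task 2=11) = 13; EF_Task 5 = 13+10 = 23
ES_Task 6 = 13; EF_Task 6 = 13+2 = 15
ES_Task 7 = max(EF_Task 2=11, EF_Task 3=14, EF_Task 4=20, EF_Task 5=23, EF_Task 6=15) = 23; EF_Task 7 = 23+11 = 34
Expected project duration μ = 34 days. Critical path: Task 1 → Task 5 → Task 7.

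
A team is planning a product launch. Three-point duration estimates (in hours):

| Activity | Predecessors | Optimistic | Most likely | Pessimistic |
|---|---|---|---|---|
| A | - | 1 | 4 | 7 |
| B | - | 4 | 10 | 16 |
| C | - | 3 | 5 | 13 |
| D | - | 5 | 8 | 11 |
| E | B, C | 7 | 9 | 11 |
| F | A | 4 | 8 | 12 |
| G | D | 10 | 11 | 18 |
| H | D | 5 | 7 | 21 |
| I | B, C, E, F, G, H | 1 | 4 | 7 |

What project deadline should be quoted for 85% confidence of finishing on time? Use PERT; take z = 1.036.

26.0 hours

te_A = (1 + 4·4 + 7)/6 = 24/6 = 4; σ²_A = ((7−1)/6)² = 1.000
te_B = (4 + 4·10 + 16)/6 = 60/6 = 10; σ²_B = ((16−4)/6)² = 4.000
te_C = (3 + 4·5 + 13)/6 = 36/6 = 6; σ²_C = ((13−3)/6)² = 2.778
te_D = (5 + 4·8 + 11)/6 = 48/6 = 8; σ²_D = ((11−5)/6)² = 1.000
te_E = (7 + 4·9 + 11)/6 = 54/6 = 9; σ²_E = ((11−7)/6)² = 0.444
te_F = (4 + 4·8 + 12)/6 = 48/6 = 8; σ²_F = ((12−4)/6)² = 1.778
te_G = (10 + 4·11 + 18)/6 = 72/6 = 12; σ²_G = ((18−10)/6)² = 1.778
te_H = (5 + 4·7 + 21)/6 = 54/6 = 9; σ²_H = ((21−5)/6)² = 7.111
te_I = (1 + 4·4 + 7)/6 = 24/6 = 4; σ²_I = ((7−1)/6)² = 1.000

Forward pass:
ES_A = 0; EF_A = 4
ES_B = 0; EF_B = 10
ES_C = 0; EF_C = 6
ES_D = 0; EF_D = 8
ES_E = max(EF_B=10, EF_C=6) = 10; EF_E = 10+9 = 19
ES_F = 4; EF_F = 4+8 = 12
ES_G = 8; EF_G = 8+12 = 20
ES_H = 8; EF_H = 8+9 = 17
ES_I = max(EF_B=10, EF_C=6, EF_E=19, EF_F=12, EF_G=20, EF_H=17) = 20; EF_I = 20+4 = 24
Expected project duration μ = 24 hours. Critical path: D → G → I.

Variance along critical path = 1.000 + 1.778 + 1.000 = 3.778; σ = 1.944 hours.
D = μ + z·σ = 24 + 1.036·1.944 = 26.0 hours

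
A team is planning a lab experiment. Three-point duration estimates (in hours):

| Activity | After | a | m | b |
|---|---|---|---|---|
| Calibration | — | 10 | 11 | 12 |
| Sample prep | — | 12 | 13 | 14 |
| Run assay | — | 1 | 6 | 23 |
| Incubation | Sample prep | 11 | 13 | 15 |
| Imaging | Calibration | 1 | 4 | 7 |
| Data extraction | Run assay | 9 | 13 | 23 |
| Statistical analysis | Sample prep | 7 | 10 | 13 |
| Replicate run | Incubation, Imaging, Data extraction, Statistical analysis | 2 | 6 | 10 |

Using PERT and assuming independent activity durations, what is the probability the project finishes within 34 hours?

te_Calibration = (10 + 4·11 + 12)/6 = 66/6 = 11; σ²_Calibration = ((12−10)/6)² = 0.111
te_Sample prep = (12 + 4·13 + 14)/6 = 78/6 = 13; σ²_Sample prep = ((14−12)/6)² = 0.111
te_Run assay = (1 + 4·6 + 23)/6 = 48/6 = 8; σ²_Run assay = ((23−1)/6)² = 13.444
te_Incubation = (11 + 4·13 + 15)/6 = 78/6 = 13; σ²_Incubation = ((15−11)/6)² = 0.444
te_Imaging = (1 + 4·4 + 7)/6 = 24/6 = 4; σ²_Imaging = ((7−1)/6)² = 1.000
te_Data extraction = (9 + 4·13 + 23)/6 = 84/6 = 14; σ²_Data extraction = ((23−9)/6)² = 5.444
te_Statistical analysis = (7 + 4·10 + 13)/6 = 60/6 = 10; σ²_Statistical analysis = ((13−7)/6)² = 1.000
te_Replicate run = (2 + 4·6 + 10)/6 = 36/6 = 6; σ²_Replicate run = ((10−2)/6)² = 1.778

Forward pass:
ES_Calibration = 0; EF_Calibration = 11
ES_Sample prep = 0; EF_Sample prep = 13
ES_Run assay = 0; EF_Run assay = 8
ES_Incubation = 13; EF_Incubation = 13+13 = 26
ES_Imaging = 11; EF_Imaging = 11+4 = 15
ES_Data extraction = 8; EF_Data extraction = 8+14 = 22
ES_Statistical analysis = 13; EF_Statistical analysis = 13+10 = 23
ES_Replicate run = max(EF_Incubation=26, EF_Imaging=15, EF_Data extraction=22, EF_Statistical analysis=23) = 26; EF_Replicate run = 26+6 = 32
Expected project duration μ = 32 hours. Critical path: Sample prep → Incubation → Replicate run.

Variance along critical path = 0.111 + 0.444 + 1.778 = 2.333; σ = √2.333 = 1.528 hours.
Z = (34 − 32) / 1.528 = 1.309
P(T ≤ 34) = Φ(1.309) ≈ 0.905

0.905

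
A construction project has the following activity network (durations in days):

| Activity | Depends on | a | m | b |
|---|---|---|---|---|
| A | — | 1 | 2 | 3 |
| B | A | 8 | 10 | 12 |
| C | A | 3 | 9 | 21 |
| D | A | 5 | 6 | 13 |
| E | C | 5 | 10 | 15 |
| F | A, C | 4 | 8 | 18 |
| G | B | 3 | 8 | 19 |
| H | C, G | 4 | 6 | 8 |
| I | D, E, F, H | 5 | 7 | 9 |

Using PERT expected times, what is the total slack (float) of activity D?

te_A = (1 + 4·2 + 3)/6 = 12/6 = 2
te_B = (8 + 4·10 + 12)/6 = 60/6 = 10
te_C = (3 + 4·9 + 21)/6 = 60/6 = 10
te_D = (5 + 4·6 + 13)/6 = 42/6 = 7
te_E = (5 + 4·10 + 15)/6 = 60/6 = 10
te_F = (4 + 4·8 + 18)/6 = 54/6 = 9
te_G = (3 + 4·8 + 19)/6 = 54/6 = 9
te_H = (4 + 4·6 + 8)/6 = 36/6 = 6
te_I = (5 + 4·7 + 9)/6 = 42/6 = 7

Forward pass:
ES_A = 0; EF_A = 2
ES_B = 2; EF_B = 2+10 = 12
ES_C = 2; EF_C = 2+10 = 12
ES_D = 2; EF_D = 2+7 = 9
ES_E = 12; EF_E = 12+10 = 22
ES_F = max(EF_A=2, EF_C=12) = 12; EF_F = 12+9 = 21
ES_G = 12; EF_G = 12+9 = 21
ES_H = max(EF_C=12, EF_G=21) = 21; EF_H = 21+6 = 27
ES_I = max(EF_D=9, EF_E=22, EF_F=21, EF_H=27) = 27; EF_I = 27+7 = 34
Expected project duration μ = 34 days. Critical path: A → B → G → H → I.

Backward pass:
LF_I = 34; LS_I = 34−7 = 27
LF_H = LS_I = 27; LS_H = 27−6 = 21
LF_G = LS_H = 21; LS_G = 21−9 = 12
LF_F = LS_I = 27; LS_F = 27−9 = 18
LF_E = LS_I = 27; LS_E = 27−10 = 17
LF_D = LS_I = 27; LS_D = 27−7 = 20
LF_C = min(LS_E=17, LS_F=18, LS_H=21) = 17; LS_C = 17−10 = 7
LF_B = LS_G = 12; LS_B = 12−10 = 2
LF_A = min(LS_B=2, LS_C=7, LS_D=20, LS_F=18) = 2; LS_A = 2−2 = 0
Slack_D = LS_D − ES_D = 20 − 2 = 18

18 days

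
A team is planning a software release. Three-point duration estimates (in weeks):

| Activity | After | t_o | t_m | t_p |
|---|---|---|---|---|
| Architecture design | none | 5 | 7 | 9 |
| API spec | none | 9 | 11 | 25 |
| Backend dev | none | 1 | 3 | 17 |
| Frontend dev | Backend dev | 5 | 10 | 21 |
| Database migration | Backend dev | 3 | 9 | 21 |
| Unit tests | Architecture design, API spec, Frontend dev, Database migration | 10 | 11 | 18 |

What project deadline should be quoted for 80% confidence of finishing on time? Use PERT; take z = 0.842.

31.4 weeks

te_Architecture design = (5 + 4·7 + 9)/6 = 42/6 = 7; σ²_Architecture design = ((9−5)/6)² = 0.444
te_API spec = (9 + 4·11 + 25)/6 = 78/6 = 13; σ²_API spec = ((25−9)/6)² = 7.111
te_Backend dev = (1 + 4·3 + 17)/6 = 30/6 = 5; σ²_Backend dev = ((17−1)/6)² = 7.111
te_Frontend dev = (5 + 4·10 + 21)/6 = 66/6 = 11; σ²_Frontend dev = ((21−5)/6)² = 7.111
te_Database migration = (3 + 4·9 + 21)/6 = 60/6 = 10; σ²_Database migration = ((21−3)/6)² = 9.000
te_Unit tests = (10 + 4·11 + 18)/6 = 72/6 = 12; σ²_Unit tests = ((18−10)/6)² = 1.778

Forward pass:
ES_Architecture design = 0; EF_Architecture design = 7
ES_API spec = 0; EF_API spec = 13
ES_Backend dev = 0; EF_Backend dev = 5
ES_Frontend dev = 5; EF_Frontend dev = 5+11 = 16
ES_Database migration = 5; EF_Database migration = 5+10 = 15
ES_Unit tests = max(EF_Architecture design=7, EF_API spec=13, EF_Frontend dev=16, EF_Database migration=15) = 16; EF_Unit tests = 16+12 = 28
Expected project duration μ = 28 weeks. Critical path: Backend dev → Frontend dev → Unit tests.

Variance along critical path = 7.111 + 7.111 + 1.778 = 16.000; σ = 4.000 weeks.
D = μ + z·σ = 28 + 0.842·4.000 = 31.4 weeks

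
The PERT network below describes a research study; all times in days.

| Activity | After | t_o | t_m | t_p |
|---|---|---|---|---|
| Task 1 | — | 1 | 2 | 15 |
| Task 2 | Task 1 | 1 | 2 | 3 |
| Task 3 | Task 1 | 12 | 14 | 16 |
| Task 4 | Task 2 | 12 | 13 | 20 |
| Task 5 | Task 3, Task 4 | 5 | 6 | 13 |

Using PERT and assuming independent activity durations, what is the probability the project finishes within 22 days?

0.049

te_Task 1 = (1 + 4·2 + 15)/6 = 24/6 = 4; σ²_Task 1 = ((15−1)/6)² = 5.444
te_Task 2 = (1 + 4·2 + 3)/6 = 12/6 = 2; σ²_Task 2 = ((3−1)/6)² = 0.111
te_Task 3 = (12 + 4·14 + 16)/6 = 84/6 = 14; σ²_Task 3 = ((16−12)/6)² = 0.444
te_Task 4 = (12 + 4·13 + 20)/6 = 84/6 = 14; σ²_Task 4 = ((20−12)/6)² = 1.778
te_Task 5 = (5 + 4·6 + 13)/6 = 42/6 = 7; σ²_Task 5 = ((13−5)/6)² = 1.778

Forward pass:
ES_Task 1 = 0; EF_Task 1 = 4
ES_Task 2 = 4; EF_Task 2 = 4+2 = 6
ES_Task 3 = 4; EF_Task 3 = 4+14 = 18
ES_Task 4 = 6; EF_Task 4 = 6+14 = 20
ES_Task 5 = max(EF_Task 3=18, EF_Task 4=20) = 20; EF_Task 5 = 20+7 = 27
Expected project duration μ = 27 days. Critical path: Task 1 → Task 2 → Task 4 → Task 5.

Variance along critical path = 5.444 + 0.111 + 1.778 + 1.778 = 9.111; σ = √9.111 = 3.018 days.
Z = (22 − 27) / 3.018 = -1.656
P(T ≤ 22) = Φ(-1.656) ≈ 0.049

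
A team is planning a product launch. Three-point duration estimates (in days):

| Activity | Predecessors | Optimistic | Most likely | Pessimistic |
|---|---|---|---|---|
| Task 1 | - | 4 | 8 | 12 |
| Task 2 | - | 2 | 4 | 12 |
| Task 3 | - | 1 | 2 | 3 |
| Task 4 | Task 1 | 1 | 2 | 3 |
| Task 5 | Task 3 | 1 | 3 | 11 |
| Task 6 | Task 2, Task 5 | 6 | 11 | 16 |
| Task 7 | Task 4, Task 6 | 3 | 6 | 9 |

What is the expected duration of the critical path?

te_Task 1 = (4 + 4·8 + 12)/6 = 48/6 = 8
te_Task 2 = (2 + 4·4 + 12)/6 = 30/6 = 5
te_Task 3 = (1 + 4·2 + 3)/6 = 12/6 = 2
te_Task 4 = (1 + 4·2 + 3)/6 = 12/6 = 2
te_Task 5 = (1 + 4·3 + 11)/6 = 24/6 = 4
te_Task 6 = (6 + 4·11 + 16)/6 = 66/6 = 11
te_Task 7 = (3 + 4·6 + 9)/6 = 36/6 = 6

Forward pass:
ES_Task 1 = 0; EF_Task 1 = 8
ES_Task 2 = 0; EF_Task 2 = 5
ES_Task 3 = 0; EF_Task 3 = 2
ES_Task 4 = 8; EF_Task 4 = 8+2 = 10
ES_Task 5 = 2; EF_Task 5 = 2+4 = 6
ES_Task 6 = max(EF_Task 2=5, EF_Task 5=6) = 6; EF_Task 6 = 6+11 = 17
ES_Task 7 = max(EF_Task 4=10, EF_Task 6=17) = 17; EF_Task 7 = 17+6 = 23
Expected project duration μ = 23 days. Critical path: Task 3 → Task 5 → Task 6 → Task 7.

23 days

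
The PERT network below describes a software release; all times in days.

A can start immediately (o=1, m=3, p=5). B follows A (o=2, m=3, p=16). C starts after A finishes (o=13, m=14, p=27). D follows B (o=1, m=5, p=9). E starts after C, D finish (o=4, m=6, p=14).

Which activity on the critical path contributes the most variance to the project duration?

te_A = (1 + 4·3 + 5)/6 = 18/6 = 3; σ²_A = ((5−1)/6)² = 0.444
te_B = (2 + 4·3 + 16)/6 = 30/6 = 5; σ²_B = ((16−2)/6)² = 5.444
te_C = (13 + 4·14 + 27)/6 = 96/6 = 16; σ²_C = ((27−13)/6)² = 5.444
te_D = (1 + 4·5 + 9)/6 = 30/6 = 5; σ²_D = ((9−1)/6)² = 1.778
te_E = (4 + 4·6 + 14)/6 = 42/6 = 7; σ²_E = ((14−4)/6)² = 2.778

Forward pass:
ES_A = 0; EF_A = 3
ES_B = 3; EF_B = 3+5 = 8
ES_C = 3; EF_C = 3+16 = 19
ES_D = 8; EF_D = 8+5 = 13
ES_E = max(EF_C=19, EF_D=13) = 19; EF_E = 19+7 = 26
Expected project duration μ = 26 days. Critical path: A → C → E.

Variances on critical path: σ²_A=0.444, σ²_C=5.444, σ²_E=2.778.
Largest is σ²_C = 5.444.

C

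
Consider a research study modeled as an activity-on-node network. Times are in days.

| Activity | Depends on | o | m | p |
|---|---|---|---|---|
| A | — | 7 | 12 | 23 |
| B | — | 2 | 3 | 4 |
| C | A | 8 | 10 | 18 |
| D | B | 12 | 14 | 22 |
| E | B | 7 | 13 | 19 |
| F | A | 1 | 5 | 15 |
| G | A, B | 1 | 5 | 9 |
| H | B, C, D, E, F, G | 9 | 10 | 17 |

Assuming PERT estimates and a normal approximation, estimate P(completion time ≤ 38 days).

0.810

te_A = (7 + 4·12 + 23)/6 = 78/6 = 13; σ²_A = ((23−7)/6)² = 7.111
te_B = (2 + 4·3 + 4)/6 = 18/6 = 3; σ²_B = ((4−2)/6)² = 0.111
te_C = (8 + 4·10 + 18)/6 = 66/6 = 11; σ²_C = ((18−8)/6)² = 2.778
te_D = (12 + 4·14 + 22)/6 = 90/6 = 15; σ²_D = ((22−12)/6)² = 2.778
te_E = (7 + 4·13 + 19)/6 = 78/6 = 13; σ²_E = ((19−7)/6)² = 4.000
te_F = (1 + 4·5 + 15)/6 = 36/6 = 6; σ²_F = ((15−1)/6)² = 5.444
te_G = (1 + 4·5 + 9)/6 = 30/6 = 5; σ²_G = ((9−1)/6)² = 1.778
te_H = (9 + 4·10 + 17)/6 = 66/6 = 11; σ²_H = ((17−9)/6)² = 1.778

Forward pass:
ES_A = 0; EF_A = 13
ES_B = 0; EF_B = 3
ES_C = 13; EF_C = 13+11 = 24
ES_D = 3; EF_D = 3+15 = 18
ES_E = 3; EF_E = 3+13 = 16
ES_F = 13; EF_F = 13+6 = 19
ES_G = max(EF_A=13, EF_B=3) = 13; EF_G = 13+5 = 18
ES_H = max(EF_B=3, EF_C=24, EF_D=18, EF_E=16, EF_F=19, EF_G=18) = 24; EF_H = 24+11 = 35
Expected project duration μ = 35 days. Critical path: A → C → H.

Variance along critical path = 7.111 + 2.778 + 1.778 = 11.667; σ = √11.667 = 3.416 days.
Z = (38 − 35) / 3.416 = 0.878
P(T ≤ 38) = Φ(0.878) ≈ 0.810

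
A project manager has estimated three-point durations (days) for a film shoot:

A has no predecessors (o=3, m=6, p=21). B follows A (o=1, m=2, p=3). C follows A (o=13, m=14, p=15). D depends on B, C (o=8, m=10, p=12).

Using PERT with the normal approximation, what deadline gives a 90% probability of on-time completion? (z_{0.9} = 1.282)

te_A = (3 + 4·6 + 21)/6 = 48/6 = 8; σ²_A = ((21−3)/6)² = 9.000
te_B = (1 + 4·2 + 3)/6 = 12/6 = 2; σ²_B = ((3−1)/6)² = 0.111
te_C = (13 + 4·14 + 15)/6 = 84/6 = 14; σ²_C = ((15−13)/6)² = 0.111
te_D = (8 + 4·10 + 12)/6 = 60/6 = 10; σ²_D = ((12−8)/6)² = 0.444

Forward pass:
ES_A = 0; EF_A = 8
ES_B = 8; EF_B = 8+2 = 10
ES_C = 8; EF_C = 8+14 = 22
ES_D = max(EF_B=10, EF_C=22) = 22; EF_D = 22+10 = 32
Expected project duration μ = 32 days. Critical path: A → C → D.

Variance along critical path = 9.000 + 0.111 + 0.444 = 9.556; σ = 3.091 days.
D = μ + z·σ = 32 + 1.282·3.091 = 36.0 days

36.0 days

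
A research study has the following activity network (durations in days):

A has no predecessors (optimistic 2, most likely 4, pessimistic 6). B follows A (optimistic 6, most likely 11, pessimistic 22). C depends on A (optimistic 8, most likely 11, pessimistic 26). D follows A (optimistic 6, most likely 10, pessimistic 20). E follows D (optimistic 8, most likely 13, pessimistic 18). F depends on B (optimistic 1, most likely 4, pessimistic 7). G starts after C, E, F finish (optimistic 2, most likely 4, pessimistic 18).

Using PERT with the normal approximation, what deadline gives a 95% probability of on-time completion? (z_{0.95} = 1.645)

40.5 days

te_A = (2 + 4·4 + 6)/6 = 24/6 = 4; σ²_A = ((6−2)/6)² = 0.444
te_B = (6 + 4·11 + 22)/6 = 72/6 = 12; σ²_B = ((22−6)/6)² = 7.111
te_C = (8 + 4·11 + 26)/6 = 78/6 = 13; σ²_C = ((26−8)/6)² = 9.000
te_D = (6 + 4·10 + 20)/6 = 66/6 = 11; σ²_D = ((20−6)/6)² = 5.444
te_E = (8 + 4·13 + 18)/6 = 78/6 = 13; σ²_E = ((18−8)/6)² = 2.778
te_F = (1 + 4·4 + 7)/6 = 24/6 = 4; σ²_F = ((7−1)/6)² = 1.000
te_G = (2 + 4·4 + 18)/6 = 36/6 = 6; σ²_G = ((18−2)/6)² = 7.111

Forward pass:
ES_A = 0; EF_A = 4
ES_B = 4; EF_B = 4+12 = 16
ES_C = 4; EF_C = 4+13 = 17
ES_D = 4; EF_D = 4+11 = 15
ES_E = 15; EF_E = 15+13 = 28
ES_F = 16; EF_F = 16+4 = 20
ES_G = max(EF_C=17, EF_E=28, EF_F=20) = 28; EF_G = 28+6 = 34
Expected project duration μ = 34 days. Critical path: A → D → E → G.

Variance along critical path = 0.444 + 5.444 + 2.778 + 7.111 = 15.778; σ = 3.972 days.
D = μ + z·σ = 34 + 1.645·3.972 = 40.5 days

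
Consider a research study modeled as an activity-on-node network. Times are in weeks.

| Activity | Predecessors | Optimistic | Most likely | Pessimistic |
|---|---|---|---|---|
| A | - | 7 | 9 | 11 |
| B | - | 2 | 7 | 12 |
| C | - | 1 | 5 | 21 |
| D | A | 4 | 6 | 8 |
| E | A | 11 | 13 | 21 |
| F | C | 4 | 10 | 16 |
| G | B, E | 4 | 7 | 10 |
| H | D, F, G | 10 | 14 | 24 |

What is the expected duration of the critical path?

45 weeks

te_A = (7 + 4·9 + 11)/6 = 54/6 = 9
te_B = (2 + 4·7 + 12)/6 = 42/6 = 7
te_C = (1 + 4·5 + 21)/6 = 42/6 = 7
te_D = (4 + 4·6 + 8)/6 = 36/6 = 6
te_E = (11 + 4·13 + 21)/6 = 84/6 = 14
te_F = (4 + 4·10 + 16)/6 = 60/6 = 10
te_G = (4 + 4·7 + 10)/6 = 42/6 = 7
te_H = (10 + 4·14 + 24)/6 = 90/6 = 15

Forward pass:
ES_A = 0; EF_A = 9
ES_B = 0; EF_B = 7
ES_C = 0; EF_C = 7
ES_D = 9; EF_D = 9+6 = 15
ES_E = 9; EF_E = 9+14 = 23
ES_F = 7; EF_F = 7+10 = 17
ES_G = max(EF_B=7, EF_E=23) = 23; EF_G = 23+7 = 30
ES_H = max(EF_D=15, EF_F=17, EF_G=30) = 30; EF_H = 30+15 = 45
Expected project duration μ = 45 weeks. Critical path: A → E → G → H.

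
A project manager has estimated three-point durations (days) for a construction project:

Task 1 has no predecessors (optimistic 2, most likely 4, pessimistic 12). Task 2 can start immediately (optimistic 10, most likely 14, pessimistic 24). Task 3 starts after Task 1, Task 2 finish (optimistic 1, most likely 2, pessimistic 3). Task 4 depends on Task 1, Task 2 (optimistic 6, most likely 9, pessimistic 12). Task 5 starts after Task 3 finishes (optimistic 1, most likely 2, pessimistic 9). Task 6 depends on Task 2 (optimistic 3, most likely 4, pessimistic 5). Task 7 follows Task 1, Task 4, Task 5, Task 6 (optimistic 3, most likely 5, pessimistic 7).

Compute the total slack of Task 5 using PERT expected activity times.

te_Task 1 = (2 + 4·4 + 12)/6 = 30/6 = 5
te_Task 2 = (10 + 4·14 + 24)/6 = 90/6 = 15
te_Task 3 = (1 + 4·2 + 3)/6 = 12/6 = 2
te_Task 4 = (6 + 4·9 + 12)/6 = 54/6 = 9
te_Task 5 = (1 + 4·2 + 9)/6 = 18/6 = 3
te_Task 6 = (3 + 4·4 + 5)/6 = 24/6 = 4
te_Task 7 = (3 + 4·5 + 7)/6 = 30/6 = 5

Forward pass:
ES_Task 1 = 0; EF_Task 1 = 5
ES_Task 2 = 0; EF_Task 2 = 15
ES_Task 3 = max(EF_Task 1=5, EF_Task 2=15) = 15; EF_Task 3 = 15+2 = 17
ES_Task 4 = max(EF_Task 1=5, EF_Task 2=15) = 15; EF_Task 4 = 15+9 = 24
ES_Task 5 = 17; EF_Task 5 = 17+3 = 20
ES_Task 6 = 15; EF_Task 6 = 15+4 = 19
ES_Task 7 = max(EF_Task 1=5, EF_Task 4=24, EF_Task 5=20, EF_Task 6=19) = 24; EF_Task 7 = 24+5 = 29
Expected project duration μ = 29 days. Critical path: Task 2 → Task 4 → Task 7.

Backward pass:
LF_Task 7 = 29; LS_Task 7 = 29−5 = 24
LF_Task 6 = LS_Task 7 = 24; LS_Task 6 = 24−4 = 20
LF_Task 5 = LS_Task 7 = 24; LS_Task 5 = 24−3 = 21
LF_Task 4 = LS_Task 7 = 24; LS_Task 4 = 24−9 = 15
LF_Task 3 = LS_Task 5 = 21; LS_Task 3 = 21−2 = 19
LF_Task 2 = min(LS_Task 3=19, LS_Task 4=15, LS_Task 6=20) = 15; LS_Task 2 = 15−15 = 0
LF_Task 1 = min(LS_Task 3=19, LS_Task 4=15, LS_Task 7=24) = 15; LS_Task 1 = 15−5 = 10
Slack_Task 5 = LS_Task 5 − ES_Task 5 = 21 − 17 = 4

4 days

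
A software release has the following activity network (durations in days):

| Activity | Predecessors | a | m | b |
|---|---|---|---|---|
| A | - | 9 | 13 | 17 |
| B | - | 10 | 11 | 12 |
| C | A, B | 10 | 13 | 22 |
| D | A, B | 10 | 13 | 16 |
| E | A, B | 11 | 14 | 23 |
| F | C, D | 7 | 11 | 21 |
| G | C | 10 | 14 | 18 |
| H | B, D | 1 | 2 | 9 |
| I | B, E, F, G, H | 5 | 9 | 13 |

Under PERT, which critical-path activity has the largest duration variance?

te_A = (9 + 4·13 + 17)/6 = 78/6 = 13; σ²_A = ((17−9)/6)² = 1.778
te_B = (10 + 4·11 + 12)/6 = 66/6 = 11; σ²_B = ((12−10)/6)² = 0.111
te_C = (10 + 4·13 + 22)/6 = 84/6 = 14; σ²_C = ((22−10)/6)² = 4.000
te_D = (10 + 4·13 + 16)/6 = 78/6 = 13; σ²_D = ((16−10)/6)² = 1.000
te_E = (11 + 4·14 + 23)/6 = 90/6 = 15; σ²_E = ((23−11)/6)² = 4.000
te_F = (7 + 4·11 + 21)/6 = 72/6 = 12; σ²_F = ((21−7)/6)² = 5.444
te_G = (10 + 4·14 + 18)/6 = 84/6 = 14; σ²_G = ((18−10)/6)² = 1.778
te_H = (1 + 4·2 + 9)/6 = 18/6 = 3; σ²_H = ((9−1)/6)² = 1.778
te_I = (5 + 4·9 + 13)/6 = 54/6 = 9; σ²_I = ((13−5)/6)² = 1.778

Forward pass:
ES_A = 0; EF_A = 13
ES_B = 0; EF_B = 11
ES_C = max(EF_A=13, EF_B=11) = 13; EF_C = 13+14 = 27
ES_D = max(EF_A=13, EF_B=11) = 13; EF_D = 13+13 = 26
ES_E = max(EF_A=13, EF_B=11) = 13; EF_E = 13+15 = 28
ES_F = max(EF_C=27, EF_D=26) = 27; EF_F = 27+12 = 39
ES_G = 27; EF_G = 27+14 = 41
ES_H = max(EF_B=11, EF_D=26) = 26; EF_H = 26+3 = 29
ES_I = max(EF_B=11, EF_E=28, EF_F=39, EF_G=41, EF_H=29) = 41; EF_I = 41+9 = 50
Expected project duration μ = 50 days. Critical path: A → C → G → I.

Variances on critical path: σ²_A=1.778, σ²_C=4.000, σ²_G=1.778, σ²_I=1.778.
Largest is σ²_C = 4.000.

C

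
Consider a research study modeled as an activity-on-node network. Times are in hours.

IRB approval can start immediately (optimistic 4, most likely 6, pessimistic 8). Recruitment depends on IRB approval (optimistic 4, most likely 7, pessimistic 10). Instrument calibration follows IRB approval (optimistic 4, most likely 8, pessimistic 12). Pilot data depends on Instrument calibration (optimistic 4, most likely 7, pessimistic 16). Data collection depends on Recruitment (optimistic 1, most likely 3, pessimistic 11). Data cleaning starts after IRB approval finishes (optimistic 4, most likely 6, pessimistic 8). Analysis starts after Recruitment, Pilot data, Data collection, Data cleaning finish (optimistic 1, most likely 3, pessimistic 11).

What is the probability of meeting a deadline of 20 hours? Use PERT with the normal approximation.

0.023

te_IRB approval = (4 + 4·6 + 8)/6 = 36/6 = 6; σ²_IRB approval = ((8−4)/6)² = 0.444
te_Recruitment = (4 + 4·7 + 10)/6 = 42/6 = 7; σ²_Recruitment = ((10−4)/6)² = 1.000
te_Instrument calibration = (4 + 4·8 + 12)/6 = 48/6 = 8; σ²_Instrument calibration = ((12−4)/6)² = 1.778
te_Pilot data = (4 + 4·7 + 16)/6 = 48/6 = 8; σ²_Pilot data = ((16−4)/6)² = 4.000
te_Data collection = (1 + 4·3 + 11)/6 = 24/6 = 4; σ²_Data collection = ((11−1)/6)² = 2.778
te_Data cleaning = (4 + 4·6 + 8)/6 = 36/6 = 6; σ²_Data cleaning = ((8−4)/6)² = 0.444
te_Analysis = (1 + 4·3 + 11)/6 = 24/6 = 4; σ²_Analysis = ((11−1)/6)² = 2.778

Forward pass:
ES_IRB approval = 0; EF_IRB approval = 6
ES_Recruitment = 6; EF_Recruitment = 6+7 = 13
ES_Instrument calibration = 6; EF_Instrument calibration = 6+8 = 14
ES_Pilot data = 14; EF_Pilot data = 14+8 = 22
ES_Data collection = 13; EF_Data collection = 13+4 = 17
ES_Data cleaning = 6; EF_Data cleaning = 6+6 = 12
ES_Analysis = max(EF_Recruitment=13, EF_Pilot data=22, EF_Data collection=17, EF_Data cleaning=12) = 22; EF_Analysis = 22+4 = 26
Expected project duration μ = 26 hours. Critical path: IRB approval → Instrument calibration → Pilot data → Analysis.

Variance along critical path = 0.444 + 1.778 + 4.000 + 2.778 = 9.000; σ = √9.000 = 3.000 hours.
Z = (20 − 26) / 3.000 = -2.000
P(T ≤ 20) = Φ(-2.000) ≈ 0.023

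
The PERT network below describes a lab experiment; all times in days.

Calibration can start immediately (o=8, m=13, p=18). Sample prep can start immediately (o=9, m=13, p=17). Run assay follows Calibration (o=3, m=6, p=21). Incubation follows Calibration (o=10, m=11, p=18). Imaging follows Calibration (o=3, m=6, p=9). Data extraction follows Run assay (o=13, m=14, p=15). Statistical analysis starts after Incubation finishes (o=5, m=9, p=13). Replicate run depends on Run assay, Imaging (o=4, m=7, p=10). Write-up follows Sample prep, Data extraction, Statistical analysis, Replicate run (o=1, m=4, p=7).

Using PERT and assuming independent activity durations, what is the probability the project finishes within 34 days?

0.082

te_Calibration = (8 + 4·13 + 18)/6 = 78/6 = 13; σ²_Calibration = ((18−8)/6)² = 2.778
te_Sample prep = (9 + 4·13 + 17)/6 = 78/6 = 13; σ²_Sample prep = ((17−9)/6)² = 1.778
te_Run assay = (3 + 4·6 + 21)/6 = 48/6 = 8; σ²_Run assay = ((21−3)/6)² = 9.000
te_Incubation = (10 + 4·11 + 18)/6 = 72/6 = 12; σ²_Incubation = ((18−10)/6)² = 1.778
te_Imaging = (3 + 4·6 + 9)/6 = 36/6 = 6; σ²_Imaging = ((9−3)/6)² = 1.000
te_Data extraction = (13 + 4·14 + 15)/6 = 84/6 = 14; σ²_Data extraction = ((15−13)/6)² = 0.111
te_Statistical analysis = (5 + 4·9 + 13)/6 = 54/6 = 9; σ²_Statistical analysis = ((13−5)/6)² = 1.778
te_Replicate run = (4 + 4·7 + 10)/6 = 42/6 = 7; σ²_Replicate run = ((10−4)/6)² = 1.000
te_Write-up = (1 + 4·4 + 7)/6 = 24/6 = 4; σ²_Write-up = ((7−1)/6)² = 1.000

Forward pass:
ES_Calibration = 0; EF_Calibration = 13
ES_Sample prep = 0; EF_Sample prep = 13
ES_Run assay = 13; EF_Run assay = 13+8 = 21
ES_Incubation = 13; EF_Incubation = 13+12 = 25
ES_Imaging = 13; EF_Imaging = 13+6 = 19
ES_Data extraction = 21; EF_Data extraction = 21+14 = 35
ES_Statistical analysis = 25; EF_Statistical analysis = 25+9 = 34
ES_Replicate run = max(EF_Run assay=21, EF_Imaging=19) = 21; EF_Replicate run = 21+7 = 28
ES_Write-up = max(EF_Sample prep=13, EF_Data extraction=35, EF_Statistical analysis=34, EF_Replicate run=28) = 35; EF_Write-up = 35+4 = 39
Expected project duration μ = 39 days. Critical path: Calibration → Run assay → Data extraction → Write-up.

Variance along critical path = 2.778 + 9.000 + 0.111 + 1.000 = 12.889; σ = √12.889 = 3.590 days.
Z = (34 − 39) / 3.590 = -1.393
P(T ≤ 34) = Φ(-1.393) ≈ 0.082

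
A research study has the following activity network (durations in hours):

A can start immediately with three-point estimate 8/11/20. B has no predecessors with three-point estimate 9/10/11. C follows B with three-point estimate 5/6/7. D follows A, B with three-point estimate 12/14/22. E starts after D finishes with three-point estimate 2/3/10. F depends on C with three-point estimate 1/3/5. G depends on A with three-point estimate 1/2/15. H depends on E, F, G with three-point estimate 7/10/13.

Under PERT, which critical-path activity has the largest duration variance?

A

te_A = (8 + 4·11 + 20)/6 = 72/6 = 12; σ²_A = ((20−8)/6)² = 4.000
te_B = (9 + 4·10 + 11)/6 = 60/6 = 10; σ²_B = ((11−9)/6)² = 0.111
te_C = (5 + 4·6 + 7)/6 = 36/6 = 6; σ²_C = ((7−5)/6)² = 0.111
te_D = (12 + 4·14 + 22)/6 = 90/6 = 15; σ²_D = ((22−12)/6)² = 2.778
te_E = (2 + 4·3 + 10)/6 = 24/6 = 4; σ²_E = ((10−2)/6)² = 1.778
te_F = (1 + 4·3 + 5)/6 = 18/6 = 3; σ²_F = ((5−1)/6)² = 0.444
te_G = (1 + 4·2 + 15)/6 = 24/6 = 4; σ²_G = ((15−1)/6)² = 5.444
te_H = (7 + 4·10 + 13)/6 = 60/6 = 10; σ²_H = ((13−7)/6)² = 1.000

Forward pass:
ES_A = 0; EF_A = 12
ES_B = 0; EF_B = 10
ES_C = 10; EF_C = 10+6 = 16
ES_D = max(EF_A=12, EF_B=10) = 12; EF_D = 12+15 = 27
ES_E = 27; EF_E = 27+4 = 31
ES_F = 16; EF_F = 16+3 = 19
ES_G = 12; EF_G = 12+4 = 16
ES_H = max(EF_E=31, EF_F=19, EF_G=16) = 31; EF_H = 31+10 = 41
Expected project duration μ = 41 hours. Critical path: A → D → E → H.

Variances on critical path: σ²_A=4.000, σ²_D=2.778, σ²_E=1.778, σ²_H=1.000.
Largest is σ²_A = 4.000.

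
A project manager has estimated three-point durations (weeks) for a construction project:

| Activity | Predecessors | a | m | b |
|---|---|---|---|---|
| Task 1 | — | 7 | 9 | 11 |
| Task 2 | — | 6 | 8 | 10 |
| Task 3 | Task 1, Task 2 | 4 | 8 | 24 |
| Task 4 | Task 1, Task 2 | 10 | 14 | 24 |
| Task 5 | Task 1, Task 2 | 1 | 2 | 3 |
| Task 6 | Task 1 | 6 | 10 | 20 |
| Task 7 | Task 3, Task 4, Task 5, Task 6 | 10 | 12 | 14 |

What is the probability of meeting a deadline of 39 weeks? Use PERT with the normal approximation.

te_Task 1 = (7 + 4·9 + 11)/6 = 54/6 = 9; σ²_Task 1 = ((11−7)/6)² = 0.444
te_Task 2 = (6 + 4·8 + 10)/6 = 48/6 = 8; σ²_Task 2 = ((10−6)/6)² = 0.444
te_Task 3 = (4 + 4·8 + 24)/6 = 60/6 = 10; σ²_Task 3 = ((24−4)/6)² = 11.111
te_Task 4 = (10 + 4·14 + 24)/6 = 90/6 = 15; σ²_Task 4 = ((24−10)/6)² = 5.444
te_Task 5 = (1 + 4·2 + 3)/6 = 12/6 = 2; σ²_Task 5 = ((3−1)/6)² = 0.111
te_Task 6 = (6 + 4·10 + 20)/6 = 66/6 = 11; σ²_Task 6 = ((20−6)/6)² = 5.444
te_Task 7 = (10 + 4·12 + 14)/6 = 72/6 = 12; σ²_Task 7 = ((14−10)/6)² = 0.444

Forward pass:
ES_Task 1 = 0; EF_Task 1 = 9
ES_Task 2 = 0; EF_Task 2 = 8
ES_Task 3 = max(EF_Task 1=9, EF_Task 2=8) = 9; EF_Task 3 = 9+10 = 19
ES_Task 4 = max(EF_Task 1=9, EF_Task 2=8) = 9; EF_Task 4 = 9+15 = 24
ES_Task 5 = max(EF_Task 1=9, EF_Task 2=8) = 9; EF_Task 5 = 9+2 = 11
ES_Task 6 = 9; EF_Task 6 = 9+11 = 20
ES_Task 7 = max(EF_Task 3=19, EF_Task 4=24, EF_Task 5=11, EF_Task 6=20) = 24; EF_Task 7 = 24+12 = 36
Expected project duration μ = 36 weeks. Critical path: Task 1 → Task 4 → Task 7.

Variance along critical path = 0.444 + 5.444 + 0.444 = 6.333; σ = √6.333 = 2.517 weeks.
Z = (39 − 36) / 2.517 = 1.192
P(T ≤ 39) = Φ(1.192) ≈ 0.883

0.883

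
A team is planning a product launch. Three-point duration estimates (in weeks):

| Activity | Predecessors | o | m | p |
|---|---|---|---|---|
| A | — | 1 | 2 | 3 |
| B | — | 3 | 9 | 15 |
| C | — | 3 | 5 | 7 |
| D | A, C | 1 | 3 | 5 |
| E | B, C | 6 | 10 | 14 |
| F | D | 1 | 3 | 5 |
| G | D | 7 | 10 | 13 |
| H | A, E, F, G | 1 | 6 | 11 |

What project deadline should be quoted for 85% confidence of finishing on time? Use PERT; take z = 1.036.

te_A = (1 + 4·2 + 3)/6 = 12/6 = 2; σ²_A = ((3−1)/6)² = 0.111
te_B = (3 + 4·9 + 15)/6 = 54/6 = 9; σ²_B = ((15−3)/6)² = 4.000
te_C = (3 + 4·5 + 7)/6 = 30/6 = 5; σ²_C = ((7−3)/6)² = 0.444
te_D = (1 + 4·3 + 5)/6 = 18/6 = 3; σ²_D = ((5−1)/6)² = 0.444
te_E = (6 + 4·10 + 14)/6 = 60/6 = 10; σ²_E = ((14−6)/6)² = 1.778
te_F = (1 + 4·3 + 5)/6 = 18/6 = 3; σ²_F = ((5−1)/6)² = 0.444
te_G = (7 + 4·10 + 13)/6 = 60/6 = 10; σ²_G = ((13−7)/6)² = 1.000
te_H = (1 + 4·6 + 11)/6 = 36/6 = 6; σ²_H = ((11−1)/6)² = 2.778

Forward pass:
ES_A = 0; EF_A = 2
ES_B = 0; EF_B = 9
ES_C = 0; EF_C = 5
ES_D = max(EF_A=2, EF_C=5) = 5; EF_D = 5+3 = 8
ES_E = max(EF_B=9, EF_C=5) = 9; EF_E = 9+10 = 19
ES_F = 8; EF_F = 8+3 = 11
ES_G = 8; EF_G = 8+10 = 18
ES_H = max(EF_A=2, EF_E=19, EF_F=11, EF_G=18) = 19; EF_H = 19+6 = 25
Expected project duration μ = 25 weeks. Critical path: B → E → H.

Variance along critical path = 4.000 + 1.778 + 2.778 = 8.556; σ = 2.925 weeks.
D = μ + z·σ = 25 + 1.036·2.925 = 28.0 weeks

28.0 weeks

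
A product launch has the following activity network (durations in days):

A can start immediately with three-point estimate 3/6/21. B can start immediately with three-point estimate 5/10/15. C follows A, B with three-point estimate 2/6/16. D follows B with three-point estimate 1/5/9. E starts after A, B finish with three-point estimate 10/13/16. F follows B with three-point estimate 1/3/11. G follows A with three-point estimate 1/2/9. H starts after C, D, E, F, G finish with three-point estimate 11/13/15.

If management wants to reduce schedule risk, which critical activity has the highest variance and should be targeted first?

te_A = (3 + 4·6 + 21)/6 = 48/6 = 8; σ²_A = ((21−3)/6)² = 9.000
te_B = (5 + 4·10 + 15)/6 = 60/6 = 10; σ²_B = ((15−5)/6)² = 2.778
te_C = (2 + 4·6 + 16)/6 = 42/6 = 7; σ²_C = ((16−2)/6)² = 5.444
te_D = (1 + 4·5 + 9)/6 = 30/6 = 5; σ²_D = ((9−1)/6)² = 1.778
te_E = (10 + 4·13 + 16)/6 = 78/6 = 13; σ²_E = ((16−10)/6)² = 1.000
te_F = (1 + 4·3 + 11)/6 = 24/6 = 4; σ²_F = ((11−1)/6)² = 2.778
te_G = (1 + 4·2 + 9)/6 = 18/6 = 3; σ²_G = ((9−1)/6)² = 1.778
te_H = (11 + 4·13 + 15)/6 = 78/6 = 13; σ²_H = ((15−11)/6)² = 0.444

Forward pass:
ES_A = 0; EF_A = 8
ES_B = 0; EF_B = 10
ES_C = max(EF_A=8, EF_B=10) = 10; EF_C = 10+7 = 17
ES_D = 10; EF_D = 10+5 = 15
ES_E = max(EF_A=8, EF_B=10) = 10; EF_E = 10+13 = 23
ES_F = 10; EF_F = 10+4 = 14
ES_G = 8; EF_G = 8+3 = 11
ES_H = max(EF_C=17, EF_D=15, EF_E=23, EF_F=14, EF_G=11) = 23; EF_H = 23+13 = 36
Expected project duration μ = 36 days. Critical path: B → E → H.

Variances on critical path: σ²_B=2.778, σ²_E=1.000, σ²_H=0.444.
Largest is σ²_B = 2.778.

B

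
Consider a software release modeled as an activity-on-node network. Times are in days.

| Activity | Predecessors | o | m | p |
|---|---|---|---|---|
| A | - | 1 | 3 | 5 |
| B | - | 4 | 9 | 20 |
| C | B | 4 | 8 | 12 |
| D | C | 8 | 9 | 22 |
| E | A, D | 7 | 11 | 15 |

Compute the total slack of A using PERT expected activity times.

26 days

te_A = (1 + 4·3 + 5)/6 = 18/6 = 3
te_B = (4 + 4·9 + 20)/6 = 60/6 = 10
te_C = (4 + 4·8 + 12)/6 = 48/6 = 8
te_D = (8 + 4·9 + 22)/6 = 66/6 = 11
te_E = (7 + 4·11 + 15)/6 = 66/6 = 11

Forward pass:
ES_A = 0; EF_A = 3
ES_B = 0; EF_B = 10
ES_C = 10; EF_C = 10+8 = 18
ES_D = 18; EF_D = 18+11 = 29
ES_E = max(EF_A=3, EF_D=29) = 29; EF_E = 29+11 = 40
Expected project duration μ = 40 days. Critical path: B → C → D → E.

Backward pass:
LF_E = 40; LS_E = 40−11 = 29
LF_D = LS_E = 29; LS_D = 29−11 = 18
LF_C = LS_D = 18; LS_C = 18−8 = 10
LF_B = LS_C = 10; LS_B = 10−10 = 0
LF_A = LS_E = 29; LS_A = 29−3 = 26
Slack_A = LS_A − ES_A = 26 − 0 = 26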